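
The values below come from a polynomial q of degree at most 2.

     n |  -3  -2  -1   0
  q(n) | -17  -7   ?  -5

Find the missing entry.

On equispaced nodes a degree-2 polynomial has vanishing third forward difference, so
  - q(-3) + 3·q(-2) - 3·q(-1) + q(0) = 0.
Substituting the known values and solving for q(-1):
  -3·q(-1) = 9
  q(-1) = -3.

-3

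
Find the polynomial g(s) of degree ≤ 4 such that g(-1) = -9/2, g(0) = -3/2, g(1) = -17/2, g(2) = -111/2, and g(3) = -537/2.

Using the Lagrange interpolation formula with nodes -1, 0, 1, 2, 3:
  L_0(s) = s(s - 1)(s - 2)(s - 3) / 24
  L_1(s) = (s + 1)(s - 1)(s - 2)(s - 3) / -6
  L_2(s) = (s + 1)s(s - 2)(s - 3) / 4
  L_3(s) = (s + 1)s(s - 1)(s - 3) / -6
  L_4(s) = (s + 1)s(s - 1)(s - 2) / 24
Then g(s) = -9/2·L_0(s) - 3/2·L_1(s) - 17/2·L_2(s) - 111/2·L_3(s) - 537/2·L_4(s).
Expanding and collecting terms gives g(s) = -4s⁴ + 3s³ - s² - 5s - 3/2.
Check: g(-1) = -9/2. ✓

g(s) = -4s^4 + 3s^3 - s^2 - 5s - 3/2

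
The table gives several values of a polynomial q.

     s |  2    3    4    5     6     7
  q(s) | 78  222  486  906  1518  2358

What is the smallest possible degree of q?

Forward differences of the values at s = 2, 3, 4, 5, 6, 7:
  q  : 78  222  486  906  1518  2358
  Δ  : 144  264  420  612  840
  Δ^2: 120  156  192  228
  Δ^3: 36  36  36
  Δ^4: 0  0
  Δ^5: 0
The third differences are constant (36) and nonzero, while all higher differences vanish, so the minimal degree is 3.

3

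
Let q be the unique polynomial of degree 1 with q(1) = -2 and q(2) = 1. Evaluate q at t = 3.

Write q(t) = at + b. Substituting each data point gives a linear system:
  a + b = -2
  2a + b = 1
Solving the system yields a = 3, b = -5.
So q(t) = 3t - 5.
Then q(3) = 4.

4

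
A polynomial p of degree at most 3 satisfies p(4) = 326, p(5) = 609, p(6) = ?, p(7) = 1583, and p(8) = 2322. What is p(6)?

1020

The 4 known points determine the degree-3 polynomial uniquely.
Write p(t) = at^3 + bt^2 + ct + d. Substituting each data point gives a linear system:
  64a + 16b + 4c + d = 326
  125a + 25b + 5c + d = 609
  343a + 49b + 7c + d = 1583
  512a + 64b + 8c + d = 2322
Solving the system yields a = 4, b = 4, c = 3, d = -6.
So p(t) = 4t^3 + 4t^2 + 3t - 6.
Then p(6) = 1020.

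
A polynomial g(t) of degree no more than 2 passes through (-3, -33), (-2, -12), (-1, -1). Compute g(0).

Write g(t) = at^2 + bt + c. Substituting each data point gives a linear system:
  9a - 3b + c = -33
  4a - 2b + c = -12
  a - b + c = -1
Solving the system yields a = -5, b = -4, c = 0.
So g(t) = -5t² - 4t.
Then g(0) = 0.

0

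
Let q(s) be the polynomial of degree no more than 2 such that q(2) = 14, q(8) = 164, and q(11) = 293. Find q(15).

521

Write q(s) = as^2 + bs + c. Substituting each data point gives a linear system:
  4a + 2b + c = 14
  64a + 8b + c = 164
  121a + 11b + c = 293
Solving the system yields a = 2, b = 5, c = -4.
So q(s) = 2s² + 5s - 4.
Then q(15) = 521.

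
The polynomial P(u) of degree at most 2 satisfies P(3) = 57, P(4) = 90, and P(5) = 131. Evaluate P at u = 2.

32

Write P(u) = au^2 + bu + c. Substituting each data point gives a linear system:
  9a + 3b + c = 57
  16a + 4b + c = 90
  25a + 5b + c = 131
Solving the system yields a = 4, b = 5, c = 6.
So P(u) = 4u^2 + 5u + 6.
Then P(2) = 32.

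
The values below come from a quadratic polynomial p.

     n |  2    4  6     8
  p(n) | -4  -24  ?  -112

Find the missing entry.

On equispaced nodes a degree-2 polynomial has vanishing third forward difference, so
  - p(2) + 3·p(4) - 3·p(6) + p(8) = 0.
Substituting the known values and solving for p(6):
  -3·p(6) = 180
  p(6) = -60.

-60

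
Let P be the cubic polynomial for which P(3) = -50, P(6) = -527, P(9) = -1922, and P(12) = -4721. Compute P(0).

-5

Write P(n) = an^3 + bn^2 + cn + d. Substituting each data point gives a linear system:
  27a + 9b + 3c + d = -50
  216a + 36b + 6c + d = -527
  729a + 81b + 9c + d = -1922
  1728a + 144b + 12c + d = -4721
Solving the system yields a = -3, b = 3, c = 3, d = -5.
So P(n) = -3n^3 + 3n^2 + 3n - 5.
Then P(0) = -5.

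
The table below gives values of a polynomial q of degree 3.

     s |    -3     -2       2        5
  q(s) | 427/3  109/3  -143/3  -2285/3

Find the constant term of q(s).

-5/3

Write q(s) = as^3 + bs^2 + cs + d. Substituting each data point gives a linear system:
  -27a + 9b - 3c + d = 427/3
  -8a + 4b - 2c + d = 109/3
  8a + 4b + 2c + d = -143/3
  125a + 25b + 5c + d = -2285/3
Solving the system yields a = -6, b = -1, c = 3, d = -5/3.
So q(s) = -6s^3 - s^2 + 3s - 5/3.
The constant term is -5/3.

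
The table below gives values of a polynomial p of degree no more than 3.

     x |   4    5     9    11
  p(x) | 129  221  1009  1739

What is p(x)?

Write p(x) = ax^3 + bx^2 + cx + d. Substituting each data point gives a linear system:
  64a + 16b + 4c + d = 129
  125a + 25b + 5c + d = 221
  729a + 81b + 9c + d = 1009
  1331a + 121b + 11c + d = 1739
Solving the system yields a = 1, b = 3, c = 4, d = 1.
So p(x) = x³ + 3x² + 4x + 1.
Check: p(4) = 129. ✓

p(x) = x^3 + 3x^2 + 4x + 1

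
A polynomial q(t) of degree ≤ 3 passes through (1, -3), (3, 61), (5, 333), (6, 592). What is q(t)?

q(t) = 3t^3 - t^2 - 3t - 2

Using the Lagrange interpolation formula with nodes 1, 3, 5, 6:
  L_0(t) = (t - 3)(t - 5)(t - 6) / -40
  L_1(t) = (t - 1)(t - 5)(t - 6) / 12
  L_2(t) = (t - 1)(t - 3)(t - 6) / -8
  L_3(t) = (t - 1)(t - 3)(t - 5) / 15
Then q(t) = -3·L_0(t) + 61·L_1(t) + 333·L_2(t) + 592·L_3(t).
Expanding and collecting terms gives q(t) = 3t³ - t² - 3t - 2.
Check: q(6) = 592. ✓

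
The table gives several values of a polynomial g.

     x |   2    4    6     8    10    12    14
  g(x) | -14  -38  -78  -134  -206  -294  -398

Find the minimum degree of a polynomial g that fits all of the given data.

2

Forward differences of the values at x = 2, 4, 6, 8, 10, 12, 14:
  g  : -14  -38  -78  -134  -206  -294  -398
  Δ  : -24  -40  -56  -72  -88  -104
  Δ^2: -16  -16  -16  -16  -16
  Δ^3: 0  0  0  0
  Δ^4: 0  0  0
  Δ^5: 0  0
  Δ^6: 0
The second differences are constant (-16) and nonzero, while all higher differences vanish, so the minimal degree is 2.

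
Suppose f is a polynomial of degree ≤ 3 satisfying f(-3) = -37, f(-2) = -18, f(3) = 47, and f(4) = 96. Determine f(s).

f(s) = s^3 + s^2 + 5s - 4

Write f(s) = as^3 + bs^2 + cs + d. Substituting each data point gives a linear system:
  -27a + 9b - 3c + d = -37
  -8a + 4b - 2c + d = -18
  27a + 9b + 3c + d = 47
  64a + 16b + 4c + d = 96
Solving the system yields a = 1, b = 1, c = 5, d = -4.
So f(s) = s^3 + s^2 + 5s - 4.
Check: f(-3) = -37. ✓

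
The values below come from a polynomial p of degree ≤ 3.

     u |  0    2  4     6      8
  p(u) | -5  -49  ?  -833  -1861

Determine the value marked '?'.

-277

On equispaced nodes a degree-3 polynomial has vanishing fourth forward difference, so
  p(0) - 4·p(2) + 6·p(4) - 4·p(6) + p(8) = 0.
Substituting the known values and solving for p(4):
  6·p(4) = -1662
  p(4) = -277.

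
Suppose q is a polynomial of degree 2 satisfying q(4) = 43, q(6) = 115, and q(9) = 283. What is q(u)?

q(u) = 4u^2 - 4u - 5

Using the Lagrange interpolation formula with nodes 4, 6, 9:
  L_0(u) = (u - 6)(u - 9) / 10
  L_1(u) = (u - 4)(u - 9) / -6
  L_2(u) = (u - 4)(u - 6) / 15
Then q(u) = 43·L_0(u) + 115·L_1(u) + 283·L_2(u).
Expanding and collecting terms gives q(u) = 4u^2 - 4u - 5.
Check: q(9) = 283. ✓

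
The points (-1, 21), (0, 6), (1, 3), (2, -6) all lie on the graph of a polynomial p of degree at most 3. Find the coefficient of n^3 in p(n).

-3

Write p(n) = an^3 + bn^2 + cn + d. Substituting each data point gives a linear system:
  -a + b - c + d = 21
  d = 6
  a + b + c + d = 3
  8a + 4b + 2c + d = -6
Solving the system yields a = -3, b = 6, c = -6, d = 6.
So p(n) = -3n^3 + 6n^2 - 6n + 6.
The leading coefficient is -3.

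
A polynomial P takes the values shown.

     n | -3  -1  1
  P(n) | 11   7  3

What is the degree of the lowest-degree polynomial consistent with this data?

Forward differences of the values at n = -3, -1, 1:
  P  : 11  7  3
  Δ  : -4  -4
  Δ^2: 0
The first differences are constant (-4) and nonzero, while all higher differences vanish, so the minimal degree is 1.

1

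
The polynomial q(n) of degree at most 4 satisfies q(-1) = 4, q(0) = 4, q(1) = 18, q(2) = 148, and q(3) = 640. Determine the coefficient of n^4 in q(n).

Write q(n) = an^4 + bn^3 + cn^2 + dn + e. Substituting each data point gives a linear system:
  a - b + c - d + e = 4
  e = 4
  a + b + c + d + e = 18
  16a + 8b + 4c + 2d + e = 148
  81a + 27b + 9c + 3d + e = 640
Solving the system yields a = 6, b = 5, c = 1, d = 2, e = 4.
So q(n) = 6n⁴ + 5n³ + n² + 2n + 4.
The leading coefficient is 6.

6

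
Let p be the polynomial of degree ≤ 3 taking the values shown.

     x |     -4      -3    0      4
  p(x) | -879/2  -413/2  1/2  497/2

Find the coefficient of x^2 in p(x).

Write p(x) = ax^3 + bx^2 + cx + d. Substituting each data point gives a linear system:
  -64a + 16b - 4c + d = -879/2
  -27a + 9b - 3c + d = -413/2
  d = 1/2
  64a + 16b + 4c + d = 497/2
Solving the system yields a = 5, b = -6, c = 6, d = 1/2.
So p(x) = 5x^3 - 6x^2 + 6x + 1/2.
The coefficient of x^2 is -6.

-6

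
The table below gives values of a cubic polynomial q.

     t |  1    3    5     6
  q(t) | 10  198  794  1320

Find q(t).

q(t) = 5t^3 + 6t^2 + 5t - 6

Write q(t) = at^3 + bt^2 + ct + d. Substituting each data point gives a linear system:
  a + b + c + d = 10
  27a + 9b + 3c + d = 198
  125a + 25b + 5c + d = 794
  216a + 36b + 6c + d = 1320
Solving the system yields a = 5, b = 6, c = 5, d = -6.
So q(t) = 5t^3 + 6t^2 + 5t - 6.
Check: q(1) = 10. ✓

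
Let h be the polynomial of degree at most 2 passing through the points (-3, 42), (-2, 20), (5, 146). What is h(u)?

Using the Lagrange interpolation formula with nodes -3, -2, 5:
  L_0(u) = (u + 2)(u - 5) / 8
  L_1(u) = (u + 3)(u - 5) / -7
  L_2(u) = (u + 3)(u + 2) / 56
Then h(u) = 42·L_0(u) + 20·L_1(u) + 146·L_2(u).
Expanding and collecting terms gives h(u) = 5u^2 + 3u + 6.
Check: h(-3) = 42. ✓

h(u) = 5u^2 + 3u + 6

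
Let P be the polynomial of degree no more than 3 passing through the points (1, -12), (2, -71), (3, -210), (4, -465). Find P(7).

Using the Lagrange interpolation formula with nodes 1, 2, 3, 4:
  L_0(u) = (u - 2)(u - 3)(u - 4) / -6
  L_1(u) = (u - 1)(u - 3)(u - 4) / 2
  L_2(u) = (u - 1)(u - 2)(u - 4) / -2
  L_3(u) = (u - 1)(u - 2)(u - 3) / 6
Then P(u) = -12·L_0(u) - 71·L_1(u) - 210·L_2(u) - 465·L_3(u).
Expanding and collecting terms gives P(u) = -6u^3 - 4u^2 - 5u + 3.
Evaluating at u = 7: P(7) = -2286.

-2286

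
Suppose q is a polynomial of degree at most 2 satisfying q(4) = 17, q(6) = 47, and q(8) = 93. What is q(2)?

3

Using the Lagrange interpolation formula with nodes 4, 6, 8:
  L_0(t) = (t - 6)(t - 8) / 8
  L_1(t) = (t - 4)(t - 8) / -4
  L_2(t) = (t - 4)(t - 6) / 8
Then q(t) = 17·L_0(t) + 47·L_1(t) + 93·L_2(t).
Expanding and collecting terms gives q(t) = 2t^2 - 5t + 5.
Evaluating at t = 2: q(2) = 3.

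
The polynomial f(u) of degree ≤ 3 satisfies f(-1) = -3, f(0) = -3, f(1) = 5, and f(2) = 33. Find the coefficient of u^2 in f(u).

4

Write f(u) = au^3 + bu^2 + cu + d. Substituting each data point gives a linear system:
  -a + b - c + d = -3
  d = -3
  a + b + c + d = 5
  8a + 4b + 2c + d = 33
Solving the system yields a = 2, b = 4, c = 2, d = -3.
So f(u) = 2u³ + 4u² + 2u - 3.
The coefficient of u^2 is 4.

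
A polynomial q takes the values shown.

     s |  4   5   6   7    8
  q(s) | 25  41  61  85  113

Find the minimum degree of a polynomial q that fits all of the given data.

Forward differences of the values at s = 4, 5, 6, 7, 8:
  q  : 25  41  61  85  113
  Δ  : 16  20  24  28
  Δ^2: 4  4  4
  Δ^3: 0  0
  Δ^4: 0
The second differences are constant (4) and nonzero, while all higher differences vanish, so the minimal degree is 2.

2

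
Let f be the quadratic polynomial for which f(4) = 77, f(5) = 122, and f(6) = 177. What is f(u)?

Using the Lagrange interpolation formula with nodes 4, 5, 6:
  L_0(u) = (u - 5)(u - 6) / 2
  L_1(u) = (u - 4)(u - 6) / -1
  L_2(u) = (u - 4)(u - 5) / 2
Then f(u) = 77·L_0(u) + 122·L_1(u) + 177·L_2(u).
Expanding and collecting terms gives f(u) = 5u^2 - 3.
Check: f(4) = 77. ✓

f(u) = 5u^2 - 3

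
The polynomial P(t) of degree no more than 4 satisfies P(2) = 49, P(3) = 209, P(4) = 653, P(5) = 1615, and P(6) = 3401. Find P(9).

Write P(t) = at^4 + bt^3 + ct^2 + dt + e. Substituting each data point gives a linear system:
  16a + 8b + 4c + 2d + e = 49
  81a + 27b + 9c + 3d + e = 209
  256a + 64b + 16c + 4d + e = 653
  625a + 125b + 25c + 5d + e = 1615
  1296a + 216b + 36c + 6d + e = 3401
Solving the system yields a = 3, b = -3, c = 4, d = 2, e = 5.
So P(t) = 3t^4 - 3t^3 + 4t^2 + 2t + 5.
Then P(9) = 17843.

17843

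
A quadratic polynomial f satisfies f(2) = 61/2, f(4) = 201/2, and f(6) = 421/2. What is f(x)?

Using the Lagrange interpolation formula with nodes 2, 4, 6:
  L_0(x) = (x - 4)(x - 6) / 8
  L_1(x) = (x - 2)(x - 6) / -4
  L_2(x) = (x - 2)(x - 4) / 8
Then f(x) = 61/2·L_0(x) + 201/2·L_1(x) + 421/2·L_2(x).
Expanding and collecting terms gives f(x) = 5x² + 5x + 1/2.
Check: f(2) = 61/2. ✓

f(x) = 5x^2 + 5x + 1/2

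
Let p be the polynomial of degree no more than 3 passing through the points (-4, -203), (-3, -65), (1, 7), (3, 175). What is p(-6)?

Write p(n) = an^3 + bn^2 + cn + d. Substituting each data point gives a linear system:
  -64a + 16b - 4c + d = -203
  -27a + 9b - 3c + d = -65
  a + b + c + d = 7
  27a + 9b + 3c + d = 175
Solving the system yields a = 5, b = 6, c = -5, d = 1.
So p(n) = 5n^3 + 6n^2 - 5n + 1.
Then p(-6) = -833.

-833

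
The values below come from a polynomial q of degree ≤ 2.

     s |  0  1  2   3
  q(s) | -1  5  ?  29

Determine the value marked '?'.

15

On equispaced nodes a degree-2 polynomial has vanishing third forward difference, so
  - q(0) + 3·q(1) - 3·q(2) + q(3) = 0.
Substituting the known values and solving for q(2):
  -3·q(2) = -45
  q(2) = 15.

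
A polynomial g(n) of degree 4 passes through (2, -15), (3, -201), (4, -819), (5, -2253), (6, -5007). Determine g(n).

g(n) = -5n^4 + 6n^3 + 5n^2 - 3

Write g(n) = an^4 + bn^3 + cn^2 + dn + e. Substituting each data point gives a linear system:
  16a + 8b + 4c + 2d + e = -15
  81a + 27b + 9c + 3d + e = -201
  256a + 64b + 16c + 4d + e = -819
  625a + 125b + 25c + 5d + e = -2253
  1296a + 216b + 36c + 6d + e = -5007
Solving the system yields a = -5, b = 6, c = 5, d = 0, e = -3.
So g(n) = -5n^4 + 6n^3 + 5n^2 - 3.
Check: g(6) = -5007. ✓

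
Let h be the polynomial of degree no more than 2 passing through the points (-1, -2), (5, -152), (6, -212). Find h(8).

-362

Using the Lagrange interpolation formula with nodes -1, 5, 6:
  L_0(u) = (u - 5)(u - 6) / 42
  L_1(u) = (u + 1)(u - 6) / -6
  L_2(u) = (u + 1)(u - 5) / 7
Then h(u) = -2·L_0(u) - 152·L_1(u) - 212·L_2(u).
Expanding and collecting terms gives h(u) = -5u² - 5u - 2.
Evaluating at u = 8: h(8) = -362.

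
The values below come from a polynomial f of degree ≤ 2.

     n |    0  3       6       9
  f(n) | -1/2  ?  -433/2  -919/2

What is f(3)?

-127/2

The 3 known points determine the degree-2 polynomial uniquely.
Write f(n) = an^2 + bn + c. Substituting each data point gives a linear system:
  c = -1/2
  36a + 6b + c = -433/2
  81a + 9b + c = -919/2
Solving the system yields a = -5, b = -6, c = -1/2.
So f(n) = -5n² - 6n - 1/2.
Then f(3) = -127/2.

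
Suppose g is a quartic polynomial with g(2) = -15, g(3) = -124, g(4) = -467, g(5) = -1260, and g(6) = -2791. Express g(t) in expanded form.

g(t) = -3t^4 + 6t^3 - 6t^2 + 2t + 5

Using the Lagrange interpolation formula with nodes 2, 3, 4, 5, 6:
  L_0(t) = (t - 3)(t - 4)(t - 5)(t - 6) / 24
  L_1(t) = (t - 2)(t - 4)(t - 5)(t - 6) / -6
  L_2(t) = (t - 2)(t - 3)(t - 5)(t - 6) / 4
  L_3(t) = (t - 2)(t - 3)(t - 4)(t - 6) / -6
  L_4(t) = (t - 2)(t - 3)(t - 4)(t - 5) / 24
Then g(t) = -15·L_0(t) - 124·L_1(t) - 467·L_2(t) - 1260·L_3(t) - 2791·L_4(t).
Expanding and collecting terms gives g(t) = -3t^4 + 6t^3 - 6t^2 + 2t + 5.
Check: g(4) = -467. ✓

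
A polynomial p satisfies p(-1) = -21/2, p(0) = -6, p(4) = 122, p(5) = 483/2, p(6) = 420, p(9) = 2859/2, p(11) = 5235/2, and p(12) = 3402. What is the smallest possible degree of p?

3

Divided differences on the nodes -1, 0, 4, 5, 6, 9, 11, 12:
  order 0: -21/2  -6  122  483/2  420  2859/2  5235/2  3402
  order 1: 9/2  32  239/2  357/2  673/2  594  1569/2
  order 2: 11/2  35/2  59/2  79/2  103/2  127/2
  order 3: 2  2  2  2  2
  order 4: 0  0  0  0
  order 5: 0  0  0
  order 6: 0  0
  order 7: 0
The order-3 divided differences are all 2 (nonzero) and every higher order vanishes, so the data lies on a polynomial of degree exactly 3.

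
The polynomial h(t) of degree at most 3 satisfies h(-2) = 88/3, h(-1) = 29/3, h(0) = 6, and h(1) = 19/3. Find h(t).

Using the Lagrange interpolation formula with nodes -2, -1, 0, 1:
  L_0(t) = (t + 1)t(t - 1) / -6
  L_1(t) = (t + 2)t(t - 1) / 2
  L_2(t) = (t + 2)(t + 1)(t - 1) / -2
  L_3(t) = (t + 2)(t + 1)t / 6
Then h(t) = 88/3·L_0(t) + 29/3·L_1(t) + 6·L_2(t) + 19/3·L_3(t).
Expanding and collecting terms gives h(t) = -2t^3 + 2t^2 + (1/3)t + 6.
Check: h(1) = 19/3. ✓

h(t) = -2t^3 + 2t^2 + (1/3)t + 6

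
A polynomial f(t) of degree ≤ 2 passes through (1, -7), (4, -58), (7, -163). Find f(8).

-210

Write f(t) = at^2 + bt + c. Substituting each data point gives a linear system:
  a + b + c = -7
  16a + 4b + c = -58
  49a + 7b + c = -163
Solving the system yields a = -3, b = -2, c = -2.
So f(t) = -3t^2 - 2t - 2.
Then f(8) = -210.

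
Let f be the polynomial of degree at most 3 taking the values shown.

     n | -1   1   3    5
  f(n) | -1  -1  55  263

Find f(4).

Using the Lagrange interpolation formula with nodes -1, 1, 3, 5:
  L_0(n) = (n - 1)(n - 3)(n - 5) / -48
  L_1(n) = (n + 1)(n - 3)(n - 5) / 16
  L_2(n) = (n + 1)(n - 1)(n - 5) / -16
  L_3(n) = (n + 1)(n - 1)(n - 3) / 48
Then f(n) = -1·L_0(n) - 1·L_1(n) + 55·L_2(n) + 263·L_3(n).
Expanding and collecting terms gives f(n) = 2n^3 + n^2 - 2n - 2.
Evaluating at n = 4: f(4) = 134.

134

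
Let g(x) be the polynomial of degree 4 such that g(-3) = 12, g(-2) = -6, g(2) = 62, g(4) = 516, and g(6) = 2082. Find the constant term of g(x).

Write g(x) = ax^4 + bx^3 + cx^2 + dx + e. Substituting each data point gives a linear system:
  81a - 27b + 9c - 3d + e = 12
  16a - 8b + 4c - 2d + e = -6
  16a + 8b + 4c + 2d + e = 62
  256a + 64b + 16c + 4d + e = 516
  1296a + 216b + 36c + 6d + e = 2082
Solving the system yields a = 1, b = 3, c = 3, d = 5, e = 0.
So g(x) = x^4 + 3x^3 + 3x^2 + 5x.
The constant term is 0.

0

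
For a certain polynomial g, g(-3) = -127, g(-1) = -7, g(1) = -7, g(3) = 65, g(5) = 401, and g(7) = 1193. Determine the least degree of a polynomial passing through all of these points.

Forward differences of the values at n = -3, -1, 1, 3, 5, 7:
  g  : -127  -7  -7  65  401  1193
  Δ  : 120  0  72  336  792
  Δ^2: -120  72  264  456
  Δ^3: 192  192  192
  Δ^4: 0  0
  Δ^5: 0
The third differences are constant (192) and nonzero, while all higher differences vanish, so the minimal degree is 3.

3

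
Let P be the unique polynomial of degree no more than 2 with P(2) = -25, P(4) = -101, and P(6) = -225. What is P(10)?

-617

Using the Lagrange interpolation formula with nodes 2, 4, 6:
  L_0(x) = (x - 4)(x - 6) / 8
  L_1(x) = (x - 2)(x - 6) / -4
  L_2(x) = (x - 2)(x - 4) / 8
Then P(x) = -25·L_0(x) - 101·L_1(x) - 225·L_2(x).
Expanding and collecting terms gives P(x) = -6x^2 - 2x + 3.
Evaluating at x = 10: P(10) = -617.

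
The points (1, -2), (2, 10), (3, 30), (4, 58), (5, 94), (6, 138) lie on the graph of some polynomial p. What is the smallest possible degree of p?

2

Forward differences of the values at s = 1, 2, 3, 4, 5, 6:
  p  : -2  10  30  58  94  138
  Δ  : 12  20  28  36  44
  Δ^2: 8  8  8  8
  Δ^3: 0  0  0
  Δ^4: 0  0
  Δ^5: 0
The second differences are constant (8) and nonzero, while all higher differences vanish, so the minimal degree is 2.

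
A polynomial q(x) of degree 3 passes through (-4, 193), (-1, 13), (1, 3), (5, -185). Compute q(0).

5

Using the Lagrange interpolation formula with nodes -4, -1, 1, 5:
  L_0(x) = (x + 1)(x - 1)(x - 5) / -135
  L_1(x) = (x + 4)(x - 1)(x - 5) / 36
  L_2(x) = (x + 4)(x + 1)(x - 5) / -40
  L_3(x) = (x + 4)(x + 1)(x - 1) / 216
Then q(x) = 193·L_0(x) + 13·L_1(x) + 3·L_2(x) - 185·L_3(x).
Expanding and collecting terms gives q(x) = -2x^3 + 3x^2 - 3x + 5.
Evaluating at x = 0: q(0) = 5.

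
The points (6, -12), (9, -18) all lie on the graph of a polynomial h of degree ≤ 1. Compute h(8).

Using the Lagrange interpolation formula with nodes 6, 9:
  L_0(t) = (t - 9) / -3
  L_1(t) = (t - 6) / 3
Then h(t) = -12·L_0(t) - 18·L_1(t).
Expanding and collecting terms gives h(t) = -2t.
Evaluating at t = 8: h(8) = -16.

-16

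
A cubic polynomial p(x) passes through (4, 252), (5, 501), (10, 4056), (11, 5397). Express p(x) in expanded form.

p(x) = 4x^3 + x^2 - 4x - 4

Using the Lagrange interpolation formula with nodes 4, 5, 10, 11:
  L_0(x) = (x - 5)(x - 10)(x - 11) / -42
  L_1(x) = (x - 4)(x - 10)(x - 11) / 30
  L_2(x) = (x - 4)(x - 5)(x - 11) / -30
  L_3(x) = (x - 4)(x - 5)(x - 10) / 42
Then p(x) = 252·L_0(x) + 501·L_1(x) + 4056·L_2(x) + 5397·L_3(x).
Expanding and collecting terms gives p(x) = 4x³ + x² - 4x - 4.
Check: p(10) = 4056. ✓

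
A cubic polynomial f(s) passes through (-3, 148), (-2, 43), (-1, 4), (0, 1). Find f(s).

Using the Lagrange interpolation formula with nodes -3, -2, -1, 0:
  L_0(s) = (s + 2)(s + 1)s / -6
  L_1(s) = (s + 3)(s + 1)s / 2
  L_2(s) = (s + 3)(s + 2)s / -2
  L_3(s) = (s + 3)(s + 2)(s + 1) / 6
Then f(s) = 148·L_0(s) + 43·L_1(s) + 4·L_2(s) + 1·L_3(s).
Expanding and collecting terms gives f(s) = -5s^3 + 3s^2 + 5s + 1.
Check: f(-2) = 43. ✓

f(s) = -5s^3 + 3s^2 + 5s + 1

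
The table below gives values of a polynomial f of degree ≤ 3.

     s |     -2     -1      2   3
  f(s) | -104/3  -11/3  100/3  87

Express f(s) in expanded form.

Write f(s) = as^3 + bs^2 + cs + d. Substituting each data point gives a linear system:
  -8a + 4b - 2c + d = -104/3
  -a + b - c + d = -11/3
  8a + 4b + 2c + d = 100/3
  27a + 9b + 3c + d = 87
Solving the system yields a = 3, b = -5/3, c = 5, d = 6.
So f(s) = 3s^3 - (5/3)s^2 + 5s + 6.
Check: f(2) = 100/3. ✓

f(s) = 3s^3 - (5/3)s^2 + 5s + 6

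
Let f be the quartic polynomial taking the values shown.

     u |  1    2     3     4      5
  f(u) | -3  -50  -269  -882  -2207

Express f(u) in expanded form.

f(u) = -4u^4 + 3u^3 - 4u^2 + 4u - 2

Using the Lagrange interpolation formula with nodes 1, 2, 3, 4, 5:
  L_0(u) = (u - 2)(u - 3)(u - 4)(u - 5) / 24
  L_1(u) = (u - 1)(u - 3)(u - 4)(u - 5) / -6
  L_2(u) = (u - 1)(u - 2)(u - 4)(u - 5) / 4
  L_3(u) = (u - 1)(u - 2)(u - 3)(u - 5) / -6
  L_4(u) = (u - 1)(u - 2)(u - 3)(u - 4) / 24
Then f(u) = -3·L_0(u) - 50·L_1(u) - 269·L_2(u) - 882·L_3(u) - 2207·L_4(u).
Expanding and collecting terms gives f(u) = -4u⁴ + 3u³ - 4u² + 4u - 2.
Check: f(5) = -2207. ✓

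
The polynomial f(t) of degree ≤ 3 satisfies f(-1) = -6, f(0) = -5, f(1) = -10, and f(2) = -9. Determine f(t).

Using the Lagrange interpolation formula with nodes -1, 0, 1, 2:
  L_0(t) = t(t - 1)(t - 2) / -6
  L_1(t) = (t + 1)(t - 1)(t - 2) / 2
  L_2(t) = (t + 1)t(t - 2) / -2
  L_3(t) = (t + 1)t(t - 1) / 6
Then f(t) = -6·L_0(t) - 5·L_1(t) - 10·L_2(t) - 9·L_3(t).
Expanding and collecting terms gives f(t) = 2t^3 - 3t^2 - 4t - 5.
Check: f(0) = -5. ✓

f(t) = 2t^3 - 3t^2 - 4t - 5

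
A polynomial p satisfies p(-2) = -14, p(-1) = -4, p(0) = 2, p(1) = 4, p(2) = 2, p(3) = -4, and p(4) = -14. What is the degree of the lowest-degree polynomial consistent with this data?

Forward differences of the values at s = -2, -1, 0, 1, 2, 3, 4:
  p  : -14  -4  2  4  2  -4  -14
  Δ  : 10  6  2  -2  -6  -10
  Δ^2: -4  -4  -4  -4  -4
  Δ^3: 0  0  0  0
  Δ^4: 0  0  0
  Δ^5: 0  0
  Δ^6: 0
The second differences are constant (-4) and nonzero, while all higher differences vanish, so the minimal degree is 2.

2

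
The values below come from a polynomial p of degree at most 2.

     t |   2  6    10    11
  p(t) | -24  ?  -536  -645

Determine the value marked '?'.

-200

The 3 known points determine the degree-2 polynomial uniquely.
Write p(t) = at^2 + bt + c. Substituting each data point gives a linear system:
  4a + 2b + c = -24
  100a + 10b + c = -536
  121a + 11b + c = -645
Solving the system yields a = -5, b = -4, c = 4.
So p(t) = -5t² - 4t + 4.
Then p(6) = -200.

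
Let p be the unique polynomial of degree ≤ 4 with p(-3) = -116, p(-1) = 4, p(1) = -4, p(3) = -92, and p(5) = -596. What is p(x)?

p(x) = -x^4 + x^3 - 3x^2 - 5x + 4

Using the Lagrange interpolation formula with nodes -3, -1, 1, 3, 5:
  L_0(x) = (x + 1)(x - 1)(x - 3)(x - 5) / 384
  L_1(x) = (x + 3)(x - 1)(x - 3)(x - 5) / -96
  L_2(x) = (x + 3)(x + 1)(x - 3)(x - 5) / 64
  L_3(x) = (x + 3)(x + 1)(x - 1)(x - 5) / -96
  L_4(x) = (x + 3)(x + 1)(x - 1)(x - 3) / 384
Then p(x) = -116·L_0(x) + 4·L_1(x) - 4·L_2(x) - 92·L_3(x) - 596·L_4(x).
Expanding and collecting terms gives p(x) = -x⁴ + x³ - 3x² - 5x + 4.
Check: p(-1) = 4. ✓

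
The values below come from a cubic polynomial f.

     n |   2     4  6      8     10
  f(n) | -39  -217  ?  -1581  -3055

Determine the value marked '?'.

The 4 known points determine the degree-3 polynomial uniquely.
Write f(n) = an^3 + bn^2 + cn + d. Substituting each data point gives a linear system:
  8a + 4b + 2c + d = -39
  64a + 16b + 4c + d = -217
  512a + 64b + 8c + d = -1581
  1000a + 100b + 10c + d = -3055
Solving the system yields a = -3, b = 0, c = -5, d = -5.
So f(n) = -3n^3 - 5n - 5.
Then f(6) = -683.

-683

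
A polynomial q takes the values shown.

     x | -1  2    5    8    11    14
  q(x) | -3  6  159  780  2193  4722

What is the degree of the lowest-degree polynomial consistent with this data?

Forward differences of the values at x = -1, 2, 5, 8, 11, 14:
  q  : -3  6  159  780  2193  4722
  Δ  : 9  153  621  1413  2529
  Δ^2: 144  468  792  1116
  Δ^3: 324  324  324
  Δ^4: 0  0
  Δ^5: 0
The third differences are constant (324) and nonzero, while all higher differences vanish, so the minimal degree is 3.

3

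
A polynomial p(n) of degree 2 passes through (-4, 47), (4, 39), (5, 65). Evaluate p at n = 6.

97

Using the Lagrange interpolation formula with nodes -4, 4, 5:
  L_0(n) = (n - 4)(n - 5) / 72
  L_1(n) = (n + 4)(n - 5) / -8
  L_2(n) = (n + 4)(n - 4) / 9
Then p(n) = 47·L_0(n) + 39·L_1(n) + 65·L_2(n).
Expanding and collecting terms gives p(n) = 3n^2 - n - 5.
Evaluating at n = 6: p(6) = 97.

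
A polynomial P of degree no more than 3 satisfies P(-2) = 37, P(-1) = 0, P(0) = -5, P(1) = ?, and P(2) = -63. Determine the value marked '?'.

-14

On equispaced nodes a degree-3 polynomial has vanishing fourth forward difference, so
  P(-2) - 4·P(-1) + 6·P(0) - 4·P(1) + P(2) = 0.
Substituting the known values and solving for P(1):
  -4·P(1) = 56
  P(1) = -14.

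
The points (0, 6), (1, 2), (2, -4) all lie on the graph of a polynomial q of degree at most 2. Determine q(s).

Write q(s) = as^2 + bs + c. Substituting each data point gives a linear system:
  c = 6
  a + b + c = 2
  4a + 2b + c = -4
Solving the system yields a = -1, b = -3, c = 6.
So q(s) = -s^2 - 3s + 6.
Check: q(1) = 2. ✓

q(s) = -s^2 - 3s + 6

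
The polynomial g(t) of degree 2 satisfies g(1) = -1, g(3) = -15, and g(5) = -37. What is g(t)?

Using the Lagrange interpolation formula with nodes 1, 3, 5:
  L_0(t) = (t - 3)(t - 5) / 8
  L_1(t) = (t - 1)(t - 5) / -4
  L_2(t) = (t - 1)(t - 3) / 8
Then g(t) = -1·L_0(t) - 15·L_1(t) - 37·L_2(t).
Expanding and collecting terms gives g(t) = -t^2 - 3t + 3.
Check: g(1) = -1. ✓

g(t) = -t^2 - 3t + 3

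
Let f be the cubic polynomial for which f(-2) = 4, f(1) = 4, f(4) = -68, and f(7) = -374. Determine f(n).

f(n) = -n^3 - n^2 + 2n + 4

Write f(n) = an^3 + bn^2 + cn + d. Substituting each data point gives a linear system:
  -8a + 4b - 2c + d = 4
  a + b + c + d = 4
  64a + 16b + 4c + d = -68
  343a + 49b + 7c + d = -374
Solving the system yields a = -1, b = -1, c = 2, d = 4.
So f(n) = -n^3 - n^2 + 2n + 4.
Check: f(1) = 4. ✓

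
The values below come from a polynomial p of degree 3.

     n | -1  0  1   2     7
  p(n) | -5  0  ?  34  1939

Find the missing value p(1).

1

The 4 known points determine the degree-3 polynomial uniquely.
Write p(n) = an^3 + bn^2 + cn + d. Substituting each data point gives a linear system:
  -a + b - c + d = -5
  d = 0
  8a + 4b + 2c + d = 34
  343a + 49b + 7c + d = 1939
Solving the system yields a = 6, b = -2, c = -3, d = 0.
So p(n) = 6n^3 - 2n^2 - 3n.
Then p(1) = 1.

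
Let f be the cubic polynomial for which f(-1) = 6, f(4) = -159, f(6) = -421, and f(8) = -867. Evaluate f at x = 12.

-2503

Write f(x) = ax^3 + bx^2 + cx + d. Substituting each data point gives a linear system:
  -a + b - c + d = 6
  64a + 16b + 4c + d = -159
  216a + 36b + 6c + d = -421
  512a + 64b + 8c + d = -867
Solving the system yields a = -1, b = -5, c = -5, d = 5.
So f(x) = -x³ - 5x² - 5x + 5.
Then f(12) = -2503.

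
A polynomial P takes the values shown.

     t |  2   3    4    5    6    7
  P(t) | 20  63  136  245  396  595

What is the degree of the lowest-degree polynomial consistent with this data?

Forward differences of the values at t = 2, 3, 4, 5, 6, 7:
  P  : 20  63  136  245  396  595
  Δ  : 43  73  109  151  199
  Δ^2: 30  36  42  48
  Δ^3: 6  6  6
  Δ^4: 0  0
  Δ^5: 0
The third differences are constant (6) and nonzero, while all higher differences vanish, so the minimal degree is 3.

3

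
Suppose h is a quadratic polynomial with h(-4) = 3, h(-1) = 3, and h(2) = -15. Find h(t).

Write h(t) = at^2 + bt + c. Substituting each data point gives a linear system:
  16a - 4b + c = 3
  a - b + c = 3
  4a + 2b + c = -15
Solving the system yields a = -1, b = -5, c = -1.
So h(t) = -t² - 5t - 1.
Check: h(-4) = 3. ✓

h(t) = -t^2 - 5t - 1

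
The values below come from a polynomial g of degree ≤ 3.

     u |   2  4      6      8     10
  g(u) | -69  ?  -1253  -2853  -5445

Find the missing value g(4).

-405

The 4 known points determine the degree-3 polynomial uniquely.
Write g(u) = au^3 + bu^2 + cu + d. Substituting each data point gives a linear system:
  8a + 4b + 2c + d = -69
  216a + 36b + 6c + d = -1253
  512a + 64b + 8c + d = -2853
  1000a + 100b + 10c + d = -5445
Solving the system yields a = -5, b = -4, c = -4, d = -5.
So g(u) = -5u³ - 4u² - 4u - 5.
Then g(4) = -405.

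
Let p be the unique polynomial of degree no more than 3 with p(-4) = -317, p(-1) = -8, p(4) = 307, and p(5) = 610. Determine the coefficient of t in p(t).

Write p(t) = at^3 + bt^2 + ct + d. Substituting each data point gives a linear system:
  -64a + 16b - 4c + d = -317
  -a + b - c + d = -8
  64a + 16b + 4c + d = 307
  125a + 25b + 5c + d = 610
Solving the system yields a = 5, b = 0, c = -2, d = -5.
So p(t) = 5t³ - 2t - 5.
The coefficient of t is -2.

-2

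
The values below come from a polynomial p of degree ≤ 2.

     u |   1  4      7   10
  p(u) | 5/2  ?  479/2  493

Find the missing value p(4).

76

The 3 known points determine the degree-2 polynomial uniquely.
Write p(u) = au^2 + bu + c. Substituting each data point gives a linear system:
  a + b + c = 5/2
  49a + 7b + c = 479/2
  100a + 10b + c = 493
Solving the system yields a = 5, b = -1/2, c = -2.
So p(u) = 5u^2 - (1/2)u - 2.
Then p(4) = 76.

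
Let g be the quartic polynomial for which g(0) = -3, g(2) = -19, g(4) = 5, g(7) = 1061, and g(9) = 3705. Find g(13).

Write g(t) = at^4 + bt^3 + ct^2 + dt + e. Substituting each data point gives a linear system:
  e = -3
  16a + 8b + 4c + 2d + e = -19
  256a + 64b + 16c + 4d + e = 5
  2401a + 343b + 49c + 7d + e = 1061
  6561a + 729b + 81c + 9d + e = 3705
Solving the system yields a = 1, b = -4, c = 1, d = -2, e = -3.
So g(t) = t^4 - 4t^3 + t^2 - 2t - 3.
Then g(13) = 19913.

19913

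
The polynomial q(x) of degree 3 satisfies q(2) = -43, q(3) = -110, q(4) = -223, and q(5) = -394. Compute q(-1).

2

Using the Lagrange interpolation formula with nodes 2, 3, 4, 5:
  L_0(x) = (x - 3)(x - 4)(x - 5) / -6
  L_1(x) = (x - 2)(x - 4)(x - 5) / 2
  L_2(x) = (x - 2)(x - 3)(x - 5) / -2
  L_3(x) = (x - 2)(x - 3)(x - 4) / 6
Then q(x) = -43·L_0(x) - 110·L_1(x) - 223·L_2(x) - 394·L_3(x).
Expanding and collecting terms gives q(x) = -2x^3 - 5x^2 - 4x + 1.
Evaluating at x = -1: q(-1) = 2.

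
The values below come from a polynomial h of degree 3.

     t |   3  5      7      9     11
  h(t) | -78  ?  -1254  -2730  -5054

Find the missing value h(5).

The 4 known points determine the degree-3 polynomial uniquely.
Write h(t) = at^3 + bt^2 + ct + d. Substituting each data point gives a linear system:
  27a + 9b + 3c + d = -78
  343a + 49b + 7c + d = -1254
  729a + 81b + 9c + d = -2730
  1331a + 121b + 11c + d = -5054
Solving the system yields a = -4, b = 2, c = 2, d = 6.
So h(t) = -4t^3 + 2t^2 + 2t + 6.
Then h(5) = -434.

-434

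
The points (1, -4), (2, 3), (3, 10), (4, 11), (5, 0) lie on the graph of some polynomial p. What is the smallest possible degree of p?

3

Forward differences of the values at n = 1, 2, 3, 4, 5:
  p  : -4  3  10  11  0
  Δ  : 7  7  1  -11
  Δ^2: 0  -6  -12
  Δ^3: -6  -6
  Δ^4: 0
The third differences are constant (-6) and nonzero, while all higher differences vanish, so the minimal degree is 3.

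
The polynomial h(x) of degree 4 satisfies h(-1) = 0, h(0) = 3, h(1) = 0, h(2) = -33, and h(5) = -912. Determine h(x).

Using the Lagrange interpolation formula with nodes -1, 0, 1, 2, 5:
  L_0(x) = x(x - 1)(x - 2)(x - 5) / 36
  L_1(x) = (x + 1)(x - 1)(x - 2)(x - 5) / -10
  L_2(x) = (x + 1)x(x - 2)(x - 5) / 8
  L_3(x) = (x + 1)x(x - 1)(x - 5) / -18
  L_4(x) = (x + 1)x(x - 1)(x - 2) / 360
Then h(x) = 0·L_0(x) + 3·L_1(x) + 0·L_2(x) - 33·L_3(x) - 912·L_4(x).
Expanding and collecting terms gives h(x) = -x⁴ - 2x³ - 2x² + 2x + 3.
Check: h(-1) = 0. ✓

h(x) = -x^4 - 2x^3 - 2x^2 + 2x + 3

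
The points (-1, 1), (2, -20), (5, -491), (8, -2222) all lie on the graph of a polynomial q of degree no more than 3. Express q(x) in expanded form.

q(x) = -5x^3 + 5x^2 + 3x - 6

Write q(x) = ax^3 + bx^2 + cx + d. Substituting each data point gives a linear system:
  -a + b - c + d = 1
  8a + 4b + 2c + d = -20
  125a + 25b + 5c + d = -491
  512a + 64b + 8c + d = -2222
Solving the system yields a = -5, b = 5, c = 3, d = -6.
So q(x) = -5x³ + 5x² + 3x - 6.
Check: q(8) = -2222. ✓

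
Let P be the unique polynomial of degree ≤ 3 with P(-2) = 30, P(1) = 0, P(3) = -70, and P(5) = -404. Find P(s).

P(s) = -4s^3 + 3s^2 + 5s - 4

Write P(s) = as^3 + bs^2 + cs + d. Substituting each data point gives a linear system:
  -8a + 4b - 2c + d = 30
  a + b + c + d = 0
  27a + 9b + 3c + d = -70
  125a + 25b + 5c + d = -404
Solving the system yields a = -4, b = 3, c = 5, d = -4.
So P(s) = -4s^3 + 3s^2 + 5s - 4.
Check: P(3) = -70. ✓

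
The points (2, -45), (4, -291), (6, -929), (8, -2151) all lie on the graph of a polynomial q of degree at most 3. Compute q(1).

-9

Using the Lagrange interpolation formula with nodes 2, 4, 6, 8:
  L_0(t) = (t - 4)(t - 6)(t - 8) / -48
  L_1(t) = (t - 2)(t - 6)(t - 8) / 16
  L_2(t) = (t - 2)(t - 4)(t - 8) / -16
  L_3(t) = (t - 2)(t - 4)(t - 6) / 48
Then q(t) = -45·L_0(t) - 291·L_1(t) - 929·L_2(t) - 2151·L_3(t).
Expanding and collecting terms gives q(t) = -4t^3 - t^2 - 5t + 1.
Evaluating at t = 1: q(1) = -9.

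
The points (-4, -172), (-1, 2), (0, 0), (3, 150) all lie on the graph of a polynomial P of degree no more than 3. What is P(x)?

P(x) = 4x^3 + 5x^2 - x

Write P(x) = ax^3 + bx^2 + cx + d. Substituting each data point gives a linear system:
  -64a + 16b - 4c + d = -172
  -a + b - c + d = 2
  d = 0
  27a + 9b + 3c + d = 150
Solving the system yields a = 4, b = 5, c = -1, d = 0.
So P(x) = 4x³ + 5x² - x.
Check: P(0) = 0. ✓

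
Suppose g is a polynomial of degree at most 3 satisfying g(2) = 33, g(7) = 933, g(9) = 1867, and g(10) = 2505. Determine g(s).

g(s) = 2s^3 + 5s^2 + s - 5

Write g(s) = as^3 + bs^2 + cs + d. Substituting each data point gives a linear system:
  8a + 4b + 2c + d = 33
  343a + 49b + 7c + d = 933
  729a + 81b + 9c + d = 1867
  1000a + 100b + 10c + d = 2505
Solving the system yields a = 2, b = 5, c = 1, d = -5.
So g(s) = 2s³ + 5s² + s - 5.
Check: g(10) = 2505. ✓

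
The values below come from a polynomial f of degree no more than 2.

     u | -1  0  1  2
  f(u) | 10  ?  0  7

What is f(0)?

1

On equispaced nodes a degree-2 polynomial has vanishing third forward difference, so
  - f(-1) + 3·f(0) - 3·f(1) + f(2) = 0.
Substituting the known values and solving for f(0):
  3·f(0) = 3
  f(0) = 1.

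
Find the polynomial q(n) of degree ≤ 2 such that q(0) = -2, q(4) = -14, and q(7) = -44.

Write q(n) = an^2 + bn + c. Substituting each data point gives a linear system:
  c = -2
  16a + 4b + c = -14
  49a + 7b + c = -44
Solving the system yields a = -1, b = 1, c = -2.
So q(n) = -n^2 + n - 2.
Check: q(4) = -14. ✓

q(n) = -n^2 + n - 2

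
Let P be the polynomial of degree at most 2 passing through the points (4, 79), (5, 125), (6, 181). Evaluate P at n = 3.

Using the Lagrange interpolation formula with nodes 4, 5, 6:
  L_0(n) = (n - 5)(n - 6) / 2
  L_1(n) = (n - 4)(n - 6) / -1
  L_2(n) = (n - 4)(n - 5) / 2
Then P(n) = 79·L_0(n) + 125·L_1(n) + 181·L_2(n).
Expanding and collecting terms gives P(n) = 5n^2 + n - 5.
Evaluating at n = 3: P(3) = 43.

43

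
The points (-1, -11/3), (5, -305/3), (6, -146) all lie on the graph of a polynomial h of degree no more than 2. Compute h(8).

Using the Lagrange interpolation formula with nodes -1, 5, 6:
  L_0(n) = (n - 5)(n - 6) / 42
  L_1(n) = (n + 1)(n - 6) / -6
  L_2(n) = (n + 1)(n - 5) / 7
Then h(n) = -11/3·L_0(n) - 305/3·L_1(n) - 146·L_2(n).
Expanding and collecting terms gives h(n) = -4n^2 - (1/3)n.
Evaluating at n = 8: h(8) = -776/3.

-776/3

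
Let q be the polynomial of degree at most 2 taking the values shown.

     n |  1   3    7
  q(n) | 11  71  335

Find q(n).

q(n) = 6n^2 + 6n - 1

Using the Lagrange interpolation formula with nodes 1, 3, 7:
  L_0(n) = (n - 3)(n - 7) / 12
  L_1(n) = (n - 1)(n - 7) / -8
  L_2(n) = (n - 1)(n - 3) / 24
Then q(n) = 11·L_0(n) + 71·L_1(n) + 335·L_2(n).
Expanding and collecting terms gives q(n) = 6n² + 6n - 1.
Check: q(1) = 11. ✓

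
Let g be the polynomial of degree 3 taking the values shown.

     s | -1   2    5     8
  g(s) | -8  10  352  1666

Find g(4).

Forward differences of the values at s = -1, 2, 5, 8:
  g  : -8  10  352  1666
  Δ  : 18  342  1314
  Δ^2: 324  972
  Δ^3: 648
The third differences are constant, confirming degree 3.
Interpolating (Newton forward form) and evaluating at s = 4 gives g(4) = 162.

162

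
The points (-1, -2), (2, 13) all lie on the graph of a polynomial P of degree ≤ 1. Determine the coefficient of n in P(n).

Write P(n) = an + b. Substituting each data point gives a linear system:
  -a + b = -2
  2a + b = 13
Solving the system yields a = 5, b = 3.
So P(n) = 5n + 3.
The leading coefficient is 5.

5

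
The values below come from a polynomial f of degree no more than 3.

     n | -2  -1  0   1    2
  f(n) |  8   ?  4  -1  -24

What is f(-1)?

On equispaced nodes a degree-3 polynomial has vanishing fourth forward difference, so
  f(-2) - 4·f(-1) + 6·f(0) - 4·f(1) + f(2) = 0.
Substituting the known values and solving for f(-1):
  -4·f(-1) = -12
  f(-1) = 3.

3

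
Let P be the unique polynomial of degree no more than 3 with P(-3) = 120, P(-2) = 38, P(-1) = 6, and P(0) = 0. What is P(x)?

Write P(x) = ax^3 + bx^2 + cx + d. Substituting each data point gives a linear system:
  -27a + 9b - 3c + d = 120
  -8a + 4b - 2c + d = 38
  -a + b - c + d = 6
  d = 0
Solving the system yields a = -4, b = 1, c = -1, d = 0.
So P(x) = -4x^3 + x^2 - x.
Check: P(-3) = 120. ✓

P(x) = -4x^3 + x^2 - x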